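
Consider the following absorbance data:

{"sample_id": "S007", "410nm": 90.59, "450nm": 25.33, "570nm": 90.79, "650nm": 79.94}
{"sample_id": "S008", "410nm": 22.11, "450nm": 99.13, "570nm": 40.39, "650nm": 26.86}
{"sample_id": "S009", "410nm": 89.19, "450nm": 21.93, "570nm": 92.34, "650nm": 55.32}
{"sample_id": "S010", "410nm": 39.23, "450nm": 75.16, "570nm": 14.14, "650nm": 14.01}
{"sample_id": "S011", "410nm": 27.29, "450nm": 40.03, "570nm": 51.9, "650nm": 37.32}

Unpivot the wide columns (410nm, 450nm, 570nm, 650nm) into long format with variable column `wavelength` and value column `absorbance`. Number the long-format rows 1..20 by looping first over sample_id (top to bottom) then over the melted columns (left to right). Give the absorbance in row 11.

92.34

20 rows total (5 × 4). Row 11: index ⌊(11-1)/4⌋ = 2 into sample_id → S009; (11-1) mod 4 = 2 into the melted columns → 570nm.
So row 11 is (S009, 570nm, 92.34); absorbance = 92.34.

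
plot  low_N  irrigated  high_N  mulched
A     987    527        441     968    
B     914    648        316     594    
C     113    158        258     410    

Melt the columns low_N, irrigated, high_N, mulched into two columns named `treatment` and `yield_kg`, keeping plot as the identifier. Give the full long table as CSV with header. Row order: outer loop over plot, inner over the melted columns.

Each (plot, column) pair becomes one row: 3 × 4 = 12 rows.
For example, (A, low_N) → yield_kg=987.

plot,treatment,yield_kg
A,low_N,987
A,irrigated,527
A,high_N,441
A,mulched,968
B,low_N,914
B,irrigated,648
B,high_N,316
B,mulched,594
C,low_N,113
C,irrigated,158
C,high_N,258
C,mulched,410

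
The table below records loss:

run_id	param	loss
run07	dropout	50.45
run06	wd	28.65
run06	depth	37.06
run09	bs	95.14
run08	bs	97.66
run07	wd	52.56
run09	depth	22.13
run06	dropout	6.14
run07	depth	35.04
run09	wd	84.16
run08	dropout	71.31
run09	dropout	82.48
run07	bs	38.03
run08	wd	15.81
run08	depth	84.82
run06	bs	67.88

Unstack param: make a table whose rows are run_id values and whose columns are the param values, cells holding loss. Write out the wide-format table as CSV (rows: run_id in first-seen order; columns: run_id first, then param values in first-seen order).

Columns: run_id plus the 4 distinct param values (dropout, wd, depth, bs).
For example, row run07 column dropout takes loss=50.45 from the long row (run07, dropout).

run_id,dropout,wd,depth,bs
run07,50.45,52.56,35.04,38.03
run06,6.14,28.65,37.06,67.88
run09,82.48,84.16,22.13,95.14
run08,71.31,15.81,84.82,97.66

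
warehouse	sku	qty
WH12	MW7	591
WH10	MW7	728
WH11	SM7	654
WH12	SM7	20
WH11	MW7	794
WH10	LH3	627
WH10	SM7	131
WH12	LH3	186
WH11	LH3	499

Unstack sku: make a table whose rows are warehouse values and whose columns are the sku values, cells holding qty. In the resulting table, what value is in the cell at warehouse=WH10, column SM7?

Wide layout: rows indexed by warehouse, columns are the 3 distinct sku values (MW7, SM7, LH3).
Cell (warehouse=WH10, sku=SM7) draws from the long row where warehouse=WH10 and sku=SM7, which has qty=131.

131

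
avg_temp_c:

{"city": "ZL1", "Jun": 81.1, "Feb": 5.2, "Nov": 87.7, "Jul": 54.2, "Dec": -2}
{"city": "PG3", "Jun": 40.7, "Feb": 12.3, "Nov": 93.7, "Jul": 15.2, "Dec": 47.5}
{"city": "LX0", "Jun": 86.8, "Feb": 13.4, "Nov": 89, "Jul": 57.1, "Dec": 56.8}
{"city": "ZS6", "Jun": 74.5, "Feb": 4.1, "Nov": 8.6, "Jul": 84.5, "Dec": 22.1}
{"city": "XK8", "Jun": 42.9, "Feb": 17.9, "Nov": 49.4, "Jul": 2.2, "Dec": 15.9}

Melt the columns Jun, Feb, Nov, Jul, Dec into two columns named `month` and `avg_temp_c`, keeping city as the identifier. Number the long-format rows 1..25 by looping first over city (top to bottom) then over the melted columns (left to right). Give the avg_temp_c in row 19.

84.5

25 rows total (5 × 5). Row 19: index ⌊(19-1)/5⌋ = 3 into city → ZS6; (19-1) mod 5 = 3 into the melted columns → Jul.
So row 19 is (ZS6, Jul, 84.5); avg_temp_c = 84.5.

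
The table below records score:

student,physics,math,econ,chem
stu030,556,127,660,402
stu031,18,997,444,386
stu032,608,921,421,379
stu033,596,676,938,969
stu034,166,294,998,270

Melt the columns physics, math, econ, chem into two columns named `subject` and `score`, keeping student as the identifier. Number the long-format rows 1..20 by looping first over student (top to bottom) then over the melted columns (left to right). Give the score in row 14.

20 rows total (5 × 4). Row 14: index ⌊(14-1)/4⌋ = 3 into student → stu033; (14-1) mod 4 = 1 into the melted columns → math.
So row 14 is (stu033, math, 676); score = 676.

676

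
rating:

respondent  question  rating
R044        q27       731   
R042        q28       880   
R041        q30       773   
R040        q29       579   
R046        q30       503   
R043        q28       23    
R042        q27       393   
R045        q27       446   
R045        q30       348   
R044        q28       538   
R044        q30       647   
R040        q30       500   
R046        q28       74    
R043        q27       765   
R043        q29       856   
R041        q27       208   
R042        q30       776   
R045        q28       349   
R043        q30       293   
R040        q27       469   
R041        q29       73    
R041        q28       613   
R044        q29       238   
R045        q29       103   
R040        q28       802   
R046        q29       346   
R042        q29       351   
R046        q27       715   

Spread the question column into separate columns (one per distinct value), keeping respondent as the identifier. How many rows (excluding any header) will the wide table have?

7 distinct respondent values → 7 rows.

7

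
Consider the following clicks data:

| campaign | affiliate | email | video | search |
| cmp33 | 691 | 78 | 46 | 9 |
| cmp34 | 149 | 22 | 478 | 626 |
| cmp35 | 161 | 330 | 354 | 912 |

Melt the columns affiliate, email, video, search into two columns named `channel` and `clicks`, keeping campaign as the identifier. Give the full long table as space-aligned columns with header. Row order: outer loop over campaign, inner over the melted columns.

Each (campaign, column) pair becomes one row: 3 × 4 = 12 rows.
For example, (cmp33, affiliate) → clicks=691.

campaign  channel    clicks
cmp33     affiliate  691   
cmp33     email      78    
cmp33     video      46    
cmp33     search     9     
cmp34     affiliate  149   
cmp34     email      22    
cmp34     video      478   
cmp34     search     626   
cmp35     affiliate  161   
cmp35     email      330   
cmp35     video      354   
cmp35     search     912   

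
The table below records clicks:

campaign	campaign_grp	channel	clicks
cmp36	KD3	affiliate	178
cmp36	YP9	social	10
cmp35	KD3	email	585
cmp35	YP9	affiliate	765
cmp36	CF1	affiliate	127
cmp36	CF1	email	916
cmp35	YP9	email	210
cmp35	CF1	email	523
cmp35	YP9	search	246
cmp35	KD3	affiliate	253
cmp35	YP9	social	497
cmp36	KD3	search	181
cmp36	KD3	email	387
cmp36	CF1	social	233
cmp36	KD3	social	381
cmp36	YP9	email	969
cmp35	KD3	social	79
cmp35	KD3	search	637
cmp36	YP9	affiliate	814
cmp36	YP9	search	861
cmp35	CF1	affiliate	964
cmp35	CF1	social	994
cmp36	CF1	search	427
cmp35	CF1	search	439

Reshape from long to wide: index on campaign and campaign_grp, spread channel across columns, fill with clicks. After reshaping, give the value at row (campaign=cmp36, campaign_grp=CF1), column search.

Wide layout: rows indexed by campaign and campaign_grp, columns are the 4 distinct channel values (affiliate, social, email, search).
Cell (campaign=cmp36, campaign_grp=CF1, channel=search) draws from the long row where campaign=cmp36, campaign_grp=CF1 and channel=search, which has clicks=427.

427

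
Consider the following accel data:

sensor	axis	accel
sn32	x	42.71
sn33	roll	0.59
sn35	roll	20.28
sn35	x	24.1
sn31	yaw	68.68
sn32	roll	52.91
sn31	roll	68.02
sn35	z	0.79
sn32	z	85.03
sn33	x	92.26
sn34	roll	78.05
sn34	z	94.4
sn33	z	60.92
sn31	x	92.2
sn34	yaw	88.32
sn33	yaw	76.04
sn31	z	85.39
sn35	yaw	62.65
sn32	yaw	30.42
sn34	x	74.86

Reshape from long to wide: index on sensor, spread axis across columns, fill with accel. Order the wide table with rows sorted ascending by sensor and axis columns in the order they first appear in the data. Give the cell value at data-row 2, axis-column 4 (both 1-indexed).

85.03

With rows sorted ascending by sensor, row 2 is sensor=sn32. axis columns in first-appearance order: x, roll, yaw, z; column 4 is z.
Long rows with sensor=sn32, axis=z: accel = 85.03.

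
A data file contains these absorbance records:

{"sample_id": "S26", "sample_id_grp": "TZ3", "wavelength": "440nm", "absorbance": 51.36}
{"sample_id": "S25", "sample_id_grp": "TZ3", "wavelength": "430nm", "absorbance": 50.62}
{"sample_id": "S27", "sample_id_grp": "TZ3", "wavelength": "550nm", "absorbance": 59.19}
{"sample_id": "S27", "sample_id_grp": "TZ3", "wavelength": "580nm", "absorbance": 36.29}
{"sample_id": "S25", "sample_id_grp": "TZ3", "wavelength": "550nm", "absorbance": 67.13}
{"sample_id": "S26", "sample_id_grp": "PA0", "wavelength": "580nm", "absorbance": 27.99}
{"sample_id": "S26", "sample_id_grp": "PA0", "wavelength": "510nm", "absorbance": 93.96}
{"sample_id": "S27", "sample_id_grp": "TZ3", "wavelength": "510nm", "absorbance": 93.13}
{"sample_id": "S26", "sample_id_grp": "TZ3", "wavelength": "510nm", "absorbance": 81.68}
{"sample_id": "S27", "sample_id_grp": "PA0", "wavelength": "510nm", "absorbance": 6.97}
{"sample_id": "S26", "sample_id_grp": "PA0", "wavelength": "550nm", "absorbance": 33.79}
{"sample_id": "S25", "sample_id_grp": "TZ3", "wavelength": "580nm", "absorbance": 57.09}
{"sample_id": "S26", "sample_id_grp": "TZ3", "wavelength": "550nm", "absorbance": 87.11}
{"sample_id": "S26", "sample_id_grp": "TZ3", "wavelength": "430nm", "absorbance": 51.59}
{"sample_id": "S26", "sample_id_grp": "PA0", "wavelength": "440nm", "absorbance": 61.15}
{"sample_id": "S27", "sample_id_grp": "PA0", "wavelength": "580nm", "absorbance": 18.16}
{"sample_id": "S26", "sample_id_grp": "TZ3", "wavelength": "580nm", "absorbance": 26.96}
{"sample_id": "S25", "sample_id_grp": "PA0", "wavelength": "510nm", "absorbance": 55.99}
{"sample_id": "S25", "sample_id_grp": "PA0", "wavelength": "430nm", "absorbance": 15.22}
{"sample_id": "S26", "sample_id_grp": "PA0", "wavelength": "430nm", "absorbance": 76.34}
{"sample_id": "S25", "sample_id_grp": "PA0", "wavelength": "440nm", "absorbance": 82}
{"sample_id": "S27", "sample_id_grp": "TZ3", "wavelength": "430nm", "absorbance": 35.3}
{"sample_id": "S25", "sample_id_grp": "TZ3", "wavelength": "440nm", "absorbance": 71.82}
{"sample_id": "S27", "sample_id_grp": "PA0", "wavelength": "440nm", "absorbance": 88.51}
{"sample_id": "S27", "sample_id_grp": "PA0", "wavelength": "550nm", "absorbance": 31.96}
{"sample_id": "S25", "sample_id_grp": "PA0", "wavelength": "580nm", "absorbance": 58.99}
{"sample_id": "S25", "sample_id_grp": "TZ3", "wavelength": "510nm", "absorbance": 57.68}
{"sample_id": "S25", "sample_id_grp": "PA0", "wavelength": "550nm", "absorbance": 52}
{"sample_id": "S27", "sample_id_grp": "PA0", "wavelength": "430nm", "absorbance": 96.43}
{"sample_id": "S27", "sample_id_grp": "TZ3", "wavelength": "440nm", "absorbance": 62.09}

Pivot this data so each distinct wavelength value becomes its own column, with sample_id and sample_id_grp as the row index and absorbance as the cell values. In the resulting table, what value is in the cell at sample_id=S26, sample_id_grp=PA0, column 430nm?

76.34

Wide layout: rows indexed by sample_id and sample_id_grp, columns are the 5 distinct wavelength values (440nm, 430nm, 550nm, 580nm, 510nm).
Cell (sample_id=S26, sample_id_grp=PA0, wavelength=430nm) draws from the long row where sample_id=S26, sample_id_grp=PA0 and wavelength=430nm, which has absorbance=76.34.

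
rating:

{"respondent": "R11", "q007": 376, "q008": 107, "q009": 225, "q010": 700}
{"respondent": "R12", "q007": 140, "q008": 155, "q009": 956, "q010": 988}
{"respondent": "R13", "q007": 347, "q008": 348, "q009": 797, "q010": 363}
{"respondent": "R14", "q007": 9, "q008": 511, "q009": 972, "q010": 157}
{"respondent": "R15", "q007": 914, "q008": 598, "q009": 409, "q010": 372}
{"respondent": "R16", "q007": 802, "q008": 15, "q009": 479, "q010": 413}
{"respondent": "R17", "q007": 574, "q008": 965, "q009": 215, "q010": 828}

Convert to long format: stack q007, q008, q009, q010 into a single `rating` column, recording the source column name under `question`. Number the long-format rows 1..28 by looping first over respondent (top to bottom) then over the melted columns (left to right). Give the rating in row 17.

28 rows total (7 × 4). Row 17: index ⌊(17-1)/4⌋ = 4 into respondent → R15; (17-1) mod 4 = 0 into the melted columns → q007.
So row 17 is (R15, q007, 914); rating = 914.

914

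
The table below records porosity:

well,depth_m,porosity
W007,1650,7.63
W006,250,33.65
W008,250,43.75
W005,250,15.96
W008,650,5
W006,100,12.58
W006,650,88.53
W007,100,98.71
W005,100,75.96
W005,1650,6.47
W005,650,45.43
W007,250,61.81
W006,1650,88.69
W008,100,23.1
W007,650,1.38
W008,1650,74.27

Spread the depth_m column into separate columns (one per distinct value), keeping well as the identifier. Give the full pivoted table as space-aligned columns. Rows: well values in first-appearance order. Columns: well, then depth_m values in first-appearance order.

well  1650   250    650    100  
W007  7.63   61.81  1.38   98.71
W006  88.69  33.65  88.53  12.58
W008  74.27  43.75  5      23.1 
W005  6.47   15.96  45.43  75.96

Columns: well plus the 4 distinct depth_m values (1650, 250, 650, 100).
For example, row W007 column 1650 takes porosity=7.63 from the long row (W007, 1650).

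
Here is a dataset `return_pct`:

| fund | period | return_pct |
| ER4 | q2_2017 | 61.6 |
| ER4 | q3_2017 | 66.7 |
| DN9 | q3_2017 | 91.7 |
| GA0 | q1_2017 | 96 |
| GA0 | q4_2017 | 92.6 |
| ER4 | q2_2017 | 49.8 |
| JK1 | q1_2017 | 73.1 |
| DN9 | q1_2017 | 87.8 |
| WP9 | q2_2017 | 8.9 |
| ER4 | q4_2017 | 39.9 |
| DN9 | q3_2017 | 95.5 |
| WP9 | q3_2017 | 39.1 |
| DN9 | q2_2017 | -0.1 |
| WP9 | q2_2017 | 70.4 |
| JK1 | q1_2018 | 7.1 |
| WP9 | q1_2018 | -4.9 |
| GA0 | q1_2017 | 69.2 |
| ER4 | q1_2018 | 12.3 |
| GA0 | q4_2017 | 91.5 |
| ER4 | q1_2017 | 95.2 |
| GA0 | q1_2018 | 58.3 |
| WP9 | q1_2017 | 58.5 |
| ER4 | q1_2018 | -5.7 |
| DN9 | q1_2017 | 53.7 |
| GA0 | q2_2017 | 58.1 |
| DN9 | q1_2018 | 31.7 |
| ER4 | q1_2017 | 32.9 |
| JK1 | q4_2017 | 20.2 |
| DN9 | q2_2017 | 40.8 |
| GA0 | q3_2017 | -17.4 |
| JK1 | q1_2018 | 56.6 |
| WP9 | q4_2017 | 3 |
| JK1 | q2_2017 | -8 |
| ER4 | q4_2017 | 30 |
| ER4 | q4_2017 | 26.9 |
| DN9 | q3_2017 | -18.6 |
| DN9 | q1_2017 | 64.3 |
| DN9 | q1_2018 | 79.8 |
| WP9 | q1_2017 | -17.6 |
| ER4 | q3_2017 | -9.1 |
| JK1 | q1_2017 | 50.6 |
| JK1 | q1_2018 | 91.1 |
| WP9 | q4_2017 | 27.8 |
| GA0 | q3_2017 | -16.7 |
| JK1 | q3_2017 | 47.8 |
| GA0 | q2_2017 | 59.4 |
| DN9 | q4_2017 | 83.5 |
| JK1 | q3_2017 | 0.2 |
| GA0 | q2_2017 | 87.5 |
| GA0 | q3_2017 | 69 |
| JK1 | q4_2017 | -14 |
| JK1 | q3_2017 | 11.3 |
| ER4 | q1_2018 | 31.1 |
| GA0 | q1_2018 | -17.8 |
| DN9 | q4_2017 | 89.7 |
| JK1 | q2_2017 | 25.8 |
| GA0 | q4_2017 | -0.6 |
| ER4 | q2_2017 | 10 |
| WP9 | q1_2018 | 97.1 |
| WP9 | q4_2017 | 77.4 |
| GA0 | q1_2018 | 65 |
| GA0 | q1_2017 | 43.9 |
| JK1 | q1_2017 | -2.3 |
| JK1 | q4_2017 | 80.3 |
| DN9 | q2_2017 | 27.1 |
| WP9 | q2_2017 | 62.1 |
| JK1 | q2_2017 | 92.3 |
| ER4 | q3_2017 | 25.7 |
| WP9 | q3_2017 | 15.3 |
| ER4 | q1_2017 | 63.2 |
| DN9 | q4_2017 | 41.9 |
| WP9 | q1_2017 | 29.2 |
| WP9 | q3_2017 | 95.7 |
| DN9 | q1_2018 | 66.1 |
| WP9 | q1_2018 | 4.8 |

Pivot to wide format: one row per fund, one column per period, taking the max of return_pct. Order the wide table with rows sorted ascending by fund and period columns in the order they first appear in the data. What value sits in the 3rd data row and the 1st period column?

With rows sorted ascending by fund, row 3 is fund=GA0. period columns in first-appearance order: q2_2017, q3_2017, q1_2017, q4_2017, q1_2018; column 1 is q2_2017.
Long rows with fund=GA0, period=q2_2017: max(58.1, 59.4, 87.5) = 87.5.

87.5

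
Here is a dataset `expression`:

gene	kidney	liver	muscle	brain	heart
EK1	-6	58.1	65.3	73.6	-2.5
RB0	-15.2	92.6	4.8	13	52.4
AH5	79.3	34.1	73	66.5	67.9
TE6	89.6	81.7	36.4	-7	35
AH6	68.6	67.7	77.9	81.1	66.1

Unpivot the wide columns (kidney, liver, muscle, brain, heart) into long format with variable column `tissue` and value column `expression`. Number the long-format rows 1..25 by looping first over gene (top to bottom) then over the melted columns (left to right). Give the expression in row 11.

79.3

25 rows total (5 × 5). Row 11: index ⌊(11-1)/5⌋ = 2 into gene → AH5; (11-1) mod 5 = 0 into the melted columns → kidney.
So row 11 is (AH5, kidney, 79.3); expression = 79.3.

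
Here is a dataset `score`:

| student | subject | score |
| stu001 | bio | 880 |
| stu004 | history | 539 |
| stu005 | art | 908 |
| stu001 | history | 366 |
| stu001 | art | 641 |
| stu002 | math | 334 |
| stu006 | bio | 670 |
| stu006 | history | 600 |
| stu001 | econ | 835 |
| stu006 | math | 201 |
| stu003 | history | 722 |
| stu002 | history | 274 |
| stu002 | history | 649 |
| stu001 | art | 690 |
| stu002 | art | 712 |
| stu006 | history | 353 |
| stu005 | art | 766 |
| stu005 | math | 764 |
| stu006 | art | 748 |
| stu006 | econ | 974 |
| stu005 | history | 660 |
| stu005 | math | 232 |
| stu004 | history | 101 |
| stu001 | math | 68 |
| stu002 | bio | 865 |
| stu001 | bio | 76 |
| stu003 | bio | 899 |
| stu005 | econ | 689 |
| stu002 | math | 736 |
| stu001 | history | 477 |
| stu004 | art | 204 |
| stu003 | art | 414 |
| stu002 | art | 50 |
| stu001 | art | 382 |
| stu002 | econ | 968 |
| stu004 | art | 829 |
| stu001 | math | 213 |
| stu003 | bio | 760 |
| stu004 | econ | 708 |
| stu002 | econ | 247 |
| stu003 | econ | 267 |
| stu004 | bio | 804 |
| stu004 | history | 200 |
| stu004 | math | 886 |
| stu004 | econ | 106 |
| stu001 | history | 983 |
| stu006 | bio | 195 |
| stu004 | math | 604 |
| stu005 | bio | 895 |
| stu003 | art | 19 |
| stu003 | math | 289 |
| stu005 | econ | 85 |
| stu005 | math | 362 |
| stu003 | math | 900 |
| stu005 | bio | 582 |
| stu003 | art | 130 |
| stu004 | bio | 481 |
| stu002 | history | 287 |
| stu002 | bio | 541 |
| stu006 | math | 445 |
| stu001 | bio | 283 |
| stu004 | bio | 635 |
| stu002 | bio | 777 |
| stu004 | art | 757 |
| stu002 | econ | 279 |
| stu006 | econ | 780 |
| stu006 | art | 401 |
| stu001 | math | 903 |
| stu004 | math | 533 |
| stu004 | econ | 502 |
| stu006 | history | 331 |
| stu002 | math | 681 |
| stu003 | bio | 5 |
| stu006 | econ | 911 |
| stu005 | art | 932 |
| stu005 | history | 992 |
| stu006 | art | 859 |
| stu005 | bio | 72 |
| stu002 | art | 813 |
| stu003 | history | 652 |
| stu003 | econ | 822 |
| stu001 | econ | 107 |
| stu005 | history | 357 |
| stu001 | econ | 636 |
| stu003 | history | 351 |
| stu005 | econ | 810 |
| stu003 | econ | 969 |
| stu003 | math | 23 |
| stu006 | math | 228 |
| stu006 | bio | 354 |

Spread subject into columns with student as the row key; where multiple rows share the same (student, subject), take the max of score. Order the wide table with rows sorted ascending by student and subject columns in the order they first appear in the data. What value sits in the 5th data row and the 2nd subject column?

With rows sorted ascending by student, row 5 is student=stu005. subject columns in first-appearance order: bio, history, art, math, econ; column 2 is history.
Long rows with student=stu005, subject=history: max(660, 992, 357) = 992.

992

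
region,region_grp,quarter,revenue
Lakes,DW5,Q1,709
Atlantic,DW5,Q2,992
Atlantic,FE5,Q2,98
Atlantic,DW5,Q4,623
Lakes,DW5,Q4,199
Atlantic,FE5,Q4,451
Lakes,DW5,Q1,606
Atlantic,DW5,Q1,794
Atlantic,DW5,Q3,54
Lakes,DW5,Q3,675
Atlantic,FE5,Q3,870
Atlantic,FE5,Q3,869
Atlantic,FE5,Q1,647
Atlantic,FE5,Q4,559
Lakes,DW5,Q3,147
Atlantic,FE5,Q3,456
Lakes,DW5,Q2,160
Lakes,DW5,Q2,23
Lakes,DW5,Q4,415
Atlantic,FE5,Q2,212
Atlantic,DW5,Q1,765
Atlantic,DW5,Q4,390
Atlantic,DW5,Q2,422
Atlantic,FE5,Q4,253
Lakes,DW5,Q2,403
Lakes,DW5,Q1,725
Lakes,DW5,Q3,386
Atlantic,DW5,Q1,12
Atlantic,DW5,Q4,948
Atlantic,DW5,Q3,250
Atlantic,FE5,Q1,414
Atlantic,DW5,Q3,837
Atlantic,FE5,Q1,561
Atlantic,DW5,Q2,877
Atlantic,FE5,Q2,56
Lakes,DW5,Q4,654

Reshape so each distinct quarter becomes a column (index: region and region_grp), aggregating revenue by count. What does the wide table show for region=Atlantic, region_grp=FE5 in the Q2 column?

3

Rows with region=Atlantic, region_grp=FE5 and quarter=Q2: revenue values are 98, 212, 56.
3 rows match — count = 3.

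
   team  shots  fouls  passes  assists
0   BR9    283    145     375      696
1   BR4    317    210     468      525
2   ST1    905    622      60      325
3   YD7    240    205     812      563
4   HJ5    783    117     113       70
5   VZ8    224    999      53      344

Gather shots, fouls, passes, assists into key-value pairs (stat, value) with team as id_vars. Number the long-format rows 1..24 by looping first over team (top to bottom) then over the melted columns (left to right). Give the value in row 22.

999

24 rows total (6 × 4). Row 22: index ⌊(22-1)/4⌋ = 5 into team → VZ8; (22-1) mod 4 = 1 into the melted columns → fouls.
So row 22 is (VZ8, fouls, 999); value = 999.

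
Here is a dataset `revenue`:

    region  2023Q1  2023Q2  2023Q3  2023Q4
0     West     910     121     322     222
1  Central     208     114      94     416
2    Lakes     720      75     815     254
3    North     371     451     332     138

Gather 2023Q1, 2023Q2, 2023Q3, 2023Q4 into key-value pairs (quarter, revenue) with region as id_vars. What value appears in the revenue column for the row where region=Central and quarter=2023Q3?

Unpivoting turns each (region, wide-column) pair into one long row.
The wide cell at row Central, column 2023Q3 holds 94, so the long row (Central, 2023Q3) has revenue=94.

94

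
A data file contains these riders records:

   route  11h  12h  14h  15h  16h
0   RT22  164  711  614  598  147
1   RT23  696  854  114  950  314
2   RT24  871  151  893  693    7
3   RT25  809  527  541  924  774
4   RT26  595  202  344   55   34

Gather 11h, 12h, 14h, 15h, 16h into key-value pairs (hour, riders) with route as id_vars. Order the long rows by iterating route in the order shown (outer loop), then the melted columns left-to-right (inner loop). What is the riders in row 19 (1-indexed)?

924

25 rows total (5 × 5). Row 19: index ⌊(19-1)/5⌋ = 3 into route → RT25; (19-1) mod 5 = 3 into the melted columns → 15h.
So row 19 is (RT25, 15h, 924); riders = 924.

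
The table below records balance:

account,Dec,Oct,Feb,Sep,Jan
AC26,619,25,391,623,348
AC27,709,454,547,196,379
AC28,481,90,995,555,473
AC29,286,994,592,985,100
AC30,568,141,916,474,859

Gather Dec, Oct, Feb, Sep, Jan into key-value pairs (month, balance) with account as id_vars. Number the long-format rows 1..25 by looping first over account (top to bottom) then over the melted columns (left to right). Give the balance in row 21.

25 rows total (5 × 5). Row 21: index ⌊(21-1)/5⌋ = 4 into account → AC30; (21-1) mod 5 = 0 into the melted columns → Dec.
So row 21 is (AC30, Dec, 568); balance = 568.

568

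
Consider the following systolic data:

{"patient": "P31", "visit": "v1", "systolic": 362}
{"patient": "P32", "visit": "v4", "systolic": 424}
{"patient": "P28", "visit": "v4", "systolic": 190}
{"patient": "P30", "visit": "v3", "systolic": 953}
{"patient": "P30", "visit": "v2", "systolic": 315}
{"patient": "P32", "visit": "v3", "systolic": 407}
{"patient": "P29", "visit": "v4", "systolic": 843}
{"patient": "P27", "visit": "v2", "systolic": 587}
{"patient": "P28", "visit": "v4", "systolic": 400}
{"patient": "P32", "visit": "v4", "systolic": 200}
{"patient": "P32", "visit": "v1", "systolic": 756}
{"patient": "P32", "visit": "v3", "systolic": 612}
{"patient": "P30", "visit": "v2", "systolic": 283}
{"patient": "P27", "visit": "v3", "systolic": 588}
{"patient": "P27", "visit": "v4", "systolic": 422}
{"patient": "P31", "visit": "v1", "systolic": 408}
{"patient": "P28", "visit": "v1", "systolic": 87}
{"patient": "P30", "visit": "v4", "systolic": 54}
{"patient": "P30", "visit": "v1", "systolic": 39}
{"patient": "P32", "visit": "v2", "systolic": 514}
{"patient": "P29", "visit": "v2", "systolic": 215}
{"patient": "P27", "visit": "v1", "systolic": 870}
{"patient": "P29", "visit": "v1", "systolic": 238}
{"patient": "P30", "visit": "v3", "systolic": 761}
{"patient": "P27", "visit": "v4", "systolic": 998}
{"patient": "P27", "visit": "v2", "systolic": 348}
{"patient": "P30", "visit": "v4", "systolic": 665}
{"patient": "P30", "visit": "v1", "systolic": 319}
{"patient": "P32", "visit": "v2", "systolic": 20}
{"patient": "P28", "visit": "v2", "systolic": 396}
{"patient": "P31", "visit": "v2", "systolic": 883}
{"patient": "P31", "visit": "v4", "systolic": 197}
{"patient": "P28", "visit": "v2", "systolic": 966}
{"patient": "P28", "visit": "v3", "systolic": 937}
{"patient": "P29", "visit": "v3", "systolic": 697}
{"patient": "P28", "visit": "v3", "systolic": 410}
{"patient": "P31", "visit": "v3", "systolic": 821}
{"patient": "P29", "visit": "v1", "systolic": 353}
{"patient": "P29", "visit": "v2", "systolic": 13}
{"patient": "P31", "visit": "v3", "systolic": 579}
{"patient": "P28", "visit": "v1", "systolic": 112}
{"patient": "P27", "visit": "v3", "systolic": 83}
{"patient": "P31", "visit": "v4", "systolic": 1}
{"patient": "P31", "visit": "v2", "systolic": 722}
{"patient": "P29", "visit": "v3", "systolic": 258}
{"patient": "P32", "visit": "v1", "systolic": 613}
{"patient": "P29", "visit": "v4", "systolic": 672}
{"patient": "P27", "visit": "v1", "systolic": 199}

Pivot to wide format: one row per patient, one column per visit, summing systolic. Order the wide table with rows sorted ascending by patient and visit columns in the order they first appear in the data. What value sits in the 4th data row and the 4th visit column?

With rows sorted ascending by patient, row 4 is patient=P30. visit columns in first-appearance order: v1, v4, v3, v2; column 4 is v2.
Long rows with patient=P30, visit=v2: 315 + 283 = 598.

598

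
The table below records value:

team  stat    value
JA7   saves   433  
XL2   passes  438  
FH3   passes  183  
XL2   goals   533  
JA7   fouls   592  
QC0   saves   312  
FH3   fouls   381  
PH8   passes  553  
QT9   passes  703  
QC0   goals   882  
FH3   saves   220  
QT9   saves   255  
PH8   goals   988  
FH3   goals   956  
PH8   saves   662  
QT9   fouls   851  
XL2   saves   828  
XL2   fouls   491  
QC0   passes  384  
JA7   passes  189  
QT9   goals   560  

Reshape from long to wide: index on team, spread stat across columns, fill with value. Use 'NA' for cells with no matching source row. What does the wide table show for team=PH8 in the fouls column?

No long-format row has team=PH8 and stat=fouls, so the cell is NA.

NA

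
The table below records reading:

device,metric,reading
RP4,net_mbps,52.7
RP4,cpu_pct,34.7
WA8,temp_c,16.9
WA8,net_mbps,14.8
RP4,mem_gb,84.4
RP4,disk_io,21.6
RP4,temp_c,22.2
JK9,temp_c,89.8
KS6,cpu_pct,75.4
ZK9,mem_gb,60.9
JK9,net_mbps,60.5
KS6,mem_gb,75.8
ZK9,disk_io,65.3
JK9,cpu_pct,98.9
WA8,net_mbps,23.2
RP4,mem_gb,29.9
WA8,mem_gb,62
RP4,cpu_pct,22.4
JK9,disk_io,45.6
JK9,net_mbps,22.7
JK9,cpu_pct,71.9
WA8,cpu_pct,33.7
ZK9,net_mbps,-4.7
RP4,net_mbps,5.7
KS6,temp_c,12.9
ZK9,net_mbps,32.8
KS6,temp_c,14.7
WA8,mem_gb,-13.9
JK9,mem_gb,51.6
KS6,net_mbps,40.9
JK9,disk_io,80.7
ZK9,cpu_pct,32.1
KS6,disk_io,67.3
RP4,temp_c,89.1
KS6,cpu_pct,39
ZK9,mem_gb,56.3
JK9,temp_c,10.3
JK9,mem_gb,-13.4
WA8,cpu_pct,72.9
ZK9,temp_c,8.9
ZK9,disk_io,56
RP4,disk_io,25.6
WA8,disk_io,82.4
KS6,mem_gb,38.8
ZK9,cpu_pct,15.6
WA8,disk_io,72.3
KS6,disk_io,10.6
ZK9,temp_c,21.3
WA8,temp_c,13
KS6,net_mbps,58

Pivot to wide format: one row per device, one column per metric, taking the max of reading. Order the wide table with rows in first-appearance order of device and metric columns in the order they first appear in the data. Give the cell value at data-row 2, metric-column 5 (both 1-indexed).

With rows in first-appearance order of device, row 2 is device=WA8. metric columns in first-appearance order: net_mbps, cpu_pct, temp_c, mem_gb, disk_io; column 5 is disk_io.
Long rows with device=WA8, metric=disk_io: max(82.4, 72.3) = 82.4.

82.4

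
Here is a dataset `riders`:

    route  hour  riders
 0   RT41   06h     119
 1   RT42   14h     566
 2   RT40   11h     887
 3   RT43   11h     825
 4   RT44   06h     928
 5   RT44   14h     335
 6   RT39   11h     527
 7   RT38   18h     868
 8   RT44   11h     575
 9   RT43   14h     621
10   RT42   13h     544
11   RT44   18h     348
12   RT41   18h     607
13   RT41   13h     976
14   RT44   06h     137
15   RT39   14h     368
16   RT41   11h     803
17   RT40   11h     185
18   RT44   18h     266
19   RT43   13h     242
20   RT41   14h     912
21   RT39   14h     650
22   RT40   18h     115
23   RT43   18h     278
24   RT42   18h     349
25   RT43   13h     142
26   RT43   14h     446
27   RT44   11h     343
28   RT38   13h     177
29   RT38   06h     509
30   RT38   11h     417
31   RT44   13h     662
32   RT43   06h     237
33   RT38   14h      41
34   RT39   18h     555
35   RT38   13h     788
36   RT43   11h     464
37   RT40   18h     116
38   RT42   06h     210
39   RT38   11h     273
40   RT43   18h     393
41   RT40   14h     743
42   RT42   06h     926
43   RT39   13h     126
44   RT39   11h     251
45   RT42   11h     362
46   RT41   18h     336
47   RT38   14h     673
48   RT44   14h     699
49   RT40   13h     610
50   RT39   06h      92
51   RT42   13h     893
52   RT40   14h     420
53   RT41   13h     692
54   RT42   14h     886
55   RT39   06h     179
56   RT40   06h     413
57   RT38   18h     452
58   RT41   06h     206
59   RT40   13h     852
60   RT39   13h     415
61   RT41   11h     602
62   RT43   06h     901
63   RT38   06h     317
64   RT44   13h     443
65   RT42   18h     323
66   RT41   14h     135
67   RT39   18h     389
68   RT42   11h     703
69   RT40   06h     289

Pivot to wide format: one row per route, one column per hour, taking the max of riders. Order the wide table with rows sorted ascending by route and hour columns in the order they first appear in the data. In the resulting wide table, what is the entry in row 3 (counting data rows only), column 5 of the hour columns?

852

With rows sorted ascending by route, row 3 is route=RT40. hour columns in first-appearance order: 06h, 14h, 11h, 18h, 13h; column 5 is 13h.
Long rows with route=RT40, hour=13h: max(610, 852) = 852.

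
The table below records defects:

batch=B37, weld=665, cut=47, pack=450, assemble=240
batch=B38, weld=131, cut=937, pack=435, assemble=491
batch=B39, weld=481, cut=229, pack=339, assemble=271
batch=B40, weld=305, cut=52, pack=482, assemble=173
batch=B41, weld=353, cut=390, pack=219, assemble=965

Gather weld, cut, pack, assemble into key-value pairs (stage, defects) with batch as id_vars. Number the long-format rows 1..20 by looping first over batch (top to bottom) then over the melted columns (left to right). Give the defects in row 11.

339

20 rows total (5 × 4). Row 11: index ⌊(11-1)/4⌋ = 2 into batch → B39; (11-1) mod 4 = 2 into the melted columns → pack.
So row 11 is (B39, pack, 339); defects = 339.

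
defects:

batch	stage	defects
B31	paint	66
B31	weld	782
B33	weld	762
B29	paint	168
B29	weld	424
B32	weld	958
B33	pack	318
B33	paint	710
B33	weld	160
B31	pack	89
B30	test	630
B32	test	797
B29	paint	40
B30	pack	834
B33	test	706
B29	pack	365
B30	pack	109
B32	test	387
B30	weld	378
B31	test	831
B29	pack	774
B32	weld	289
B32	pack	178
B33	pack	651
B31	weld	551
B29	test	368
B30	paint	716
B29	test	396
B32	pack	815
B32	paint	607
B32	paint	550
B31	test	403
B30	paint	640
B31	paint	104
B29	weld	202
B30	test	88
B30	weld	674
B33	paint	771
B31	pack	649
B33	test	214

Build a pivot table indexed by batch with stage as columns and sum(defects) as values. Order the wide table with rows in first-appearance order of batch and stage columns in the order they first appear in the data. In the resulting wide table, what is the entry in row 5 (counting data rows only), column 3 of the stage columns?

943

With rows in first-appearance order of batch, row 5 is batch=B30. stage columns in first-appearance order: paint, weld, pack, test; column 3 is pack.
Long rows with batch=B30, stage=pack: 834 + 109 = 943.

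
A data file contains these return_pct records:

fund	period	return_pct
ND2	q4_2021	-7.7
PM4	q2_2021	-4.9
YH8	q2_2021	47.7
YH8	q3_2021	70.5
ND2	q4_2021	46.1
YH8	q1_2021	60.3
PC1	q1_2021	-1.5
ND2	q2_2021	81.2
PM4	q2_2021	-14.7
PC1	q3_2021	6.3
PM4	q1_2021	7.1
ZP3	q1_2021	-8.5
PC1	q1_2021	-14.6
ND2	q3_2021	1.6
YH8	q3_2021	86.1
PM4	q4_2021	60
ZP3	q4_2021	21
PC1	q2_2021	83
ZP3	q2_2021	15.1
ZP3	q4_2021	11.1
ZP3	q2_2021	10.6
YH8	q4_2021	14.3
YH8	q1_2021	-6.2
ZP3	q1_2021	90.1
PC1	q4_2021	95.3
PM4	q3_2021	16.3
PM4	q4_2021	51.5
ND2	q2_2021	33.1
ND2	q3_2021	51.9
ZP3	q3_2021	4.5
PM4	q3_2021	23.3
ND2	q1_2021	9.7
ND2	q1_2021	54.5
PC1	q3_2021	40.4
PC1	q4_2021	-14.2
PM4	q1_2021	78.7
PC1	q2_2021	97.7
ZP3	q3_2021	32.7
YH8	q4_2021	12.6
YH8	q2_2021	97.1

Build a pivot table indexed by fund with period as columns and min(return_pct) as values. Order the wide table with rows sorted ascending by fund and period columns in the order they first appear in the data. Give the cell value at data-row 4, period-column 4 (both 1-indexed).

With rows sorted ascending by fund, row 4 is fund=YH8. period columns in first-appearance order: q4_2021, q2_2021, q3_2021, q1_2021; column 4 is q1_2021.
Long rows with fund=YH8, period=q1_2021: min(60.3, -6.2) = -6.2.

-6.2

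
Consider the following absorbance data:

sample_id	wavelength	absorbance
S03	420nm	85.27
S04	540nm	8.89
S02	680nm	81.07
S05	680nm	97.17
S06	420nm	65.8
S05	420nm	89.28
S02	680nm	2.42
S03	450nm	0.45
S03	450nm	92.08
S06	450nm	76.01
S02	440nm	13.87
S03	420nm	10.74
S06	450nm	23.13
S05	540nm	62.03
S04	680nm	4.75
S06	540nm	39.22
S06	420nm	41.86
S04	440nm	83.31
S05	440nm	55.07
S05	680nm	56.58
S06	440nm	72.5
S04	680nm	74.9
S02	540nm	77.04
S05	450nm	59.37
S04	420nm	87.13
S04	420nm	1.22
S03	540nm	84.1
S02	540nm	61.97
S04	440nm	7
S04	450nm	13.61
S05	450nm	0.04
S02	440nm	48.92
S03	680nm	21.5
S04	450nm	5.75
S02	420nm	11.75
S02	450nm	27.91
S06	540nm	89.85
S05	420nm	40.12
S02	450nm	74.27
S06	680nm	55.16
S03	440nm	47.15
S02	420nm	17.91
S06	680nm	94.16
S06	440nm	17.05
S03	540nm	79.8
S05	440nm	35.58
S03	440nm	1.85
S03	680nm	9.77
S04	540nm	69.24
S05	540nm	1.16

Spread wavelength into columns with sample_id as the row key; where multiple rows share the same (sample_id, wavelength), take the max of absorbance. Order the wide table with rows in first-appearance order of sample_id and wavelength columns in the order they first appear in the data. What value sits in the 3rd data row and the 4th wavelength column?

With rows in first-appearance order of sample_id, row 3 is sample_id=S02. wavelength columns in first-appearance order: 420nm, 540nm, 680nm, 450nm, 440nm; column 4 is 450nm.
Long rows with sample_id=S02, wavelength=450nm: max(27.91, 74.27) = 74.27.

74.27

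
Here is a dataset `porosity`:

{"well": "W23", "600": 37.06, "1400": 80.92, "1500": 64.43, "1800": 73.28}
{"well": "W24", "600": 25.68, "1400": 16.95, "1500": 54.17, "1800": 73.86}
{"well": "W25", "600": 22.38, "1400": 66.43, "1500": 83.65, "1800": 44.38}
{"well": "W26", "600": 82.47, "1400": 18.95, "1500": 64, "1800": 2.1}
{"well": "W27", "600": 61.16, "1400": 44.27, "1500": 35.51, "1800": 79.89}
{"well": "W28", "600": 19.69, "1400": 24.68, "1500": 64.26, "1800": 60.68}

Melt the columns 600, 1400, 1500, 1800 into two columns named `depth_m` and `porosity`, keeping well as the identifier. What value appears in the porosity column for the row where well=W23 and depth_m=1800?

73.28

Unpivoting turns each (well, wide-column) pair into one long row.
The wide cell at row W23, column 1800 holds 73.28, so the long row (W23, 1800) has porosity=73.28.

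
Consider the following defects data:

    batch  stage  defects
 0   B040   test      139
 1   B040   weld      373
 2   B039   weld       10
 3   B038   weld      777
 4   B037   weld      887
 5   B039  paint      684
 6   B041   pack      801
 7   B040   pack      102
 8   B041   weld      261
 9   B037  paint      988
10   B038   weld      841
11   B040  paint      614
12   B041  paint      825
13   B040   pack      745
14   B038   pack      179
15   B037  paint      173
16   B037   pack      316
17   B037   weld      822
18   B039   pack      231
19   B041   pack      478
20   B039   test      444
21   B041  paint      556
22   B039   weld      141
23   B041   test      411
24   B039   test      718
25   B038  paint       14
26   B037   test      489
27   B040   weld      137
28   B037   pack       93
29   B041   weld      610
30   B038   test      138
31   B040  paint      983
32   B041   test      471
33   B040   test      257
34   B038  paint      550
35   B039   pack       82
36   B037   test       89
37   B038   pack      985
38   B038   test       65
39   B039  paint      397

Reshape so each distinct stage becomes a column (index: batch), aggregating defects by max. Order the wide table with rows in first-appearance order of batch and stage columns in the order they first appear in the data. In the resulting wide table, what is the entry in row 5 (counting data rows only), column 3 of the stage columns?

825

With rows in first-appearance order of batch, row 5 is batch=B041. stage columns in first-appearance order: test, weld, paint, pack; column 3 is paint.
Long rows with batch=B041, stage=paint: max(825, 556) = 825.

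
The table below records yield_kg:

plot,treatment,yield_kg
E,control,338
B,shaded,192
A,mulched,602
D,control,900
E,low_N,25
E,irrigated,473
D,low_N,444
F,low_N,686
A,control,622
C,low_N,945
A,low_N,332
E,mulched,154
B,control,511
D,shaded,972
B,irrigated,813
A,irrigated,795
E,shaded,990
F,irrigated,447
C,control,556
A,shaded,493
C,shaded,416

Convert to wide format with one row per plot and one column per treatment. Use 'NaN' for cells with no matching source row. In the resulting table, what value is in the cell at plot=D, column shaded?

The long row with plot=D, treatment=shaded has yield_kg=972.

972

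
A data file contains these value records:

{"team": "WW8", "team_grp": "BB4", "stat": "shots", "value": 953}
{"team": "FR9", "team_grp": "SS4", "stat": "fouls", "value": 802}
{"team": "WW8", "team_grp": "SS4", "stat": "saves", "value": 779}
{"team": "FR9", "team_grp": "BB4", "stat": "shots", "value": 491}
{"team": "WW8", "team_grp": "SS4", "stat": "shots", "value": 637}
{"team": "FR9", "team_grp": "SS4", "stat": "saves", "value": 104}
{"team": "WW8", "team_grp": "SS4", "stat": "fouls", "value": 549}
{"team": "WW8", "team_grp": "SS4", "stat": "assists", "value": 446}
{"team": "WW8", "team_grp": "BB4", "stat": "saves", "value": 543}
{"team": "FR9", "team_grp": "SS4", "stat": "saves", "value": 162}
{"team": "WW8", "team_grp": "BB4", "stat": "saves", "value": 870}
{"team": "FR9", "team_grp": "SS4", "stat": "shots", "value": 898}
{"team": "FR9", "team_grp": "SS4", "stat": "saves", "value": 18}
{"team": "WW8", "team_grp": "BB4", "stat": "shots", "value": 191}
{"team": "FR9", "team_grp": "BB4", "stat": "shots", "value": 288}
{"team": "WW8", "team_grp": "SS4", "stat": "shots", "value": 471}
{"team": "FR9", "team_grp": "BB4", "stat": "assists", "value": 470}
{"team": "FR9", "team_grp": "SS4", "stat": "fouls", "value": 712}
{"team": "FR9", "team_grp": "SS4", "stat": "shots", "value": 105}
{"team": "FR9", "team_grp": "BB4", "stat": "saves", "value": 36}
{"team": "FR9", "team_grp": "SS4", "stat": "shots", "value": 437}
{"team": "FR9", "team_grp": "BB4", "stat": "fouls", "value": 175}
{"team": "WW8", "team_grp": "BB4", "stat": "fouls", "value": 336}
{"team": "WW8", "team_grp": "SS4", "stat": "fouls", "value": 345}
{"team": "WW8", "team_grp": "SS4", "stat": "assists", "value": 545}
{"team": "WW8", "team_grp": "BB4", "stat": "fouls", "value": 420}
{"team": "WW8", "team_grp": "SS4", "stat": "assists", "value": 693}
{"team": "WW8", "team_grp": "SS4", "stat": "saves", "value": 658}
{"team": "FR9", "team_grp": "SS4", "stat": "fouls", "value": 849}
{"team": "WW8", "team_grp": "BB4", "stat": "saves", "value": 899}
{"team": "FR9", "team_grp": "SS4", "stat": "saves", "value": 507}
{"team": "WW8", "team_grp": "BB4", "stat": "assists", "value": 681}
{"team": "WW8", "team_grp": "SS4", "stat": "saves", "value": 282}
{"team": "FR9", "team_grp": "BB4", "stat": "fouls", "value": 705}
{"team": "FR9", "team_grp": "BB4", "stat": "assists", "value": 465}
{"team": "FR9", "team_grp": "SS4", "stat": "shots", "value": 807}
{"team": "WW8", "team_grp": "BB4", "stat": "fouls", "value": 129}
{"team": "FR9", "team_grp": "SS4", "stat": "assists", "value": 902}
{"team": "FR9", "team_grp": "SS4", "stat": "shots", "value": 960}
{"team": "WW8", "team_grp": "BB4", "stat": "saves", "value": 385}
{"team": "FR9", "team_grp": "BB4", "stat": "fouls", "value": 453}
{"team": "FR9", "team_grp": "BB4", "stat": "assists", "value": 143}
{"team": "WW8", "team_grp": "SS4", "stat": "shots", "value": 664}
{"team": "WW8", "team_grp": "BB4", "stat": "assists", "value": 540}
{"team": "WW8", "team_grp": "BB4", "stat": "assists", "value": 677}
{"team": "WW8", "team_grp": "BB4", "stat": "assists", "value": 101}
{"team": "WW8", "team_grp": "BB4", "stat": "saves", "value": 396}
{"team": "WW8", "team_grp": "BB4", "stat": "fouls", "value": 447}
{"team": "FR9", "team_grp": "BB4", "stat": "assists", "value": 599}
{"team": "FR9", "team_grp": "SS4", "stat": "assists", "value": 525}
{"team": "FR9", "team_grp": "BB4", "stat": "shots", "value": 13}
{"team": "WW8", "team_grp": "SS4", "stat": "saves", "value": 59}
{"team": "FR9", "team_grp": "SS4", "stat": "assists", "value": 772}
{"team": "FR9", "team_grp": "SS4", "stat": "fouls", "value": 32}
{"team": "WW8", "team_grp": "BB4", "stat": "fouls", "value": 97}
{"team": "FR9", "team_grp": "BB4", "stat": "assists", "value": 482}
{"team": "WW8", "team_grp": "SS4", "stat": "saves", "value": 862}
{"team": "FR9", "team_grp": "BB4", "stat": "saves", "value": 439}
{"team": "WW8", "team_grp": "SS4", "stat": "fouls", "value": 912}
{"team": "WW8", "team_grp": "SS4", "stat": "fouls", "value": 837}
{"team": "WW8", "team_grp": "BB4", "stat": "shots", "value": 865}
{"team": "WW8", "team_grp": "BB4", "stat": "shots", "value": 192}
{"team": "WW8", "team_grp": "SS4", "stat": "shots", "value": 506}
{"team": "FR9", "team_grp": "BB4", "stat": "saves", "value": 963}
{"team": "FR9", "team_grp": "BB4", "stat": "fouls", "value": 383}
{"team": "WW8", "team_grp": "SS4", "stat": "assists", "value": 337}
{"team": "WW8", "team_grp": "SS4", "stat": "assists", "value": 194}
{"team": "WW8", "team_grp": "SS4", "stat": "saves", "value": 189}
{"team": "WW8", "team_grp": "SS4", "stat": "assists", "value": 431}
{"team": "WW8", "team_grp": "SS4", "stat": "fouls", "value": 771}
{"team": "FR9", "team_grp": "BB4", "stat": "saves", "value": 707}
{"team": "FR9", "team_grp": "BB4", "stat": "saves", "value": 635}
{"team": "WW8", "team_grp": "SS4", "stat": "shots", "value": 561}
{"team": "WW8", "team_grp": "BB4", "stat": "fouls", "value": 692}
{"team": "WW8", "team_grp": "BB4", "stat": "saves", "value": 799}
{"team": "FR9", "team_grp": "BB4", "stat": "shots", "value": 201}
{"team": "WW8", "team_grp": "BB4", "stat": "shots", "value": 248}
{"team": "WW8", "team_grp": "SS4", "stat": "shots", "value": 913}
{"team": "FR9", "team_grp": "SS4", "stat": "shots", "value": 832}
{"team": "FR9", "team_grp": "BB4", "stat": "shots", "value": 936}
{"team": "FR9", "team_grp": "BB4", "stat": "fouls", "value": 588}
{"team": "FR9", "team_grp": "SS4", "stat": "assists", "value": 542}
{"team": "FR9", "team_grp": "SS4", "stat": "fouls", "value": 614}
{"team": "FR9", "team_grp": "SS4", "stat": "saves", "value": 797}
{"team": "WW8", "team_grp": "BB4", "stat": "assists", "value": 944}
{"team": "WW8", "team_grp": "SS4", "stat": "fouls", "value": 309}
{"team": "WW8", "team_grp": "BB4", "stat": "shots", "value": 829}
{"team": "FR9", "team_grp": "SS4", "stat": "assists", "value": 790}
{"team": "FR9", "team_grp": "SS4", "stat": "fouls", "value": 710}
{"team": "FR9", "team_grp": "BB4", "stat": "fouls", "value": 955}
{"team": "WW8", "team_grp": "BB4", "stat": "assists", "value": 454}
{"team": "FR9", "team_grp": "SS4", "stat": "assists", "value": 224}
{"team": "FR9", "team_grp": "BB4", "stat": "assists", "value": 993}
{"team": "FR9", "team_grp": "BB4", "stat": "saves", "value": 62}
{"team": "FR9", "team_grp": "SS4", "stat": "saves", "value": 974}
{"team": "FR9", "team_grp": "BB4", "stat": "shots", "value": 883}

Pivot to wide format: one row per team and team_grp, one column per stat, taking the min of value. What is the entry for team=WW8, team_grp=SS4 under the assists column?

194

Rows with team=WW8, team_grp=SS4 and stat=assists: value values are 446, 545, 693, 337, 194, 431.
min(446, 545, 693, 337, 194, 431) = 194.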